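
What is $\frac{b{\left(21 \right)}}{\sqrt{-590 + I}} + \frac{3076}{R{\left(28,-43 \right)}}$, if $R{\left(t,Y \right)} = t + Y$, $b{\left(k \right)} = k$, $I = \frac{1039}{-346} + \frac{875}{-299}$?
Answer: $- \frac{3076}{15} - \frac{21 i \sqrt{6378070590034}}{61651271} \approx -205.07 - 0.86024 i$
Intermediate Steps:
$I = - \frac{613411}{103454}$ ($I = 1039 \left(- \frac{1}{346}\right) + 875 \left(- \frac{1}{299}\right) = - \frac{1039}{346} - \frac{875}{299} = - \frac{613411}{103454} \approx -5.9293$)
$R{\left(t,Y \right)} = Y + t$
$\frac{b{\left(21 \right)}}{\sqrt{-590 + I}} + \frac{3076}{R{\left(28,-43 \right)}} = \frac{21}{\sqrt{-590 - \frac{613411}{103454}}} + \frac{3076}{-43 + 28} = \frac{21}{\sqrt{- \frac{61651271}{103454}}} + \frac{3076}{-15} = \frac{21}{\frac{1}{103454} i \sqrt{6378070590034}} + 3076 \left(- \frac{1}{15}\right) = 21 \left(- \frac{i \sqrt{6378070590034}}{61651271}\right) - \frac{3076}{15} = - \frac{21 i \sqrt{6378070590034}}{61651271} - \frac{3076}{15} = - \frac{3076}{15} - \frac{21 i \sqrt{6378070590034}}{61651271}$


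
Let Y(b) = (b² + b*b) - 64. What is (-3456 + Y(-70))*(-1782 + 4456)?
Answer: 16792720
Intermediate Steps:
Y(b) = -64 + 2*b² (Y(b) = (b² + b²) - 64 = 2*b² - 64 = -64 + 2*b²)
(-3456 + Y(-70))*(-1782 + 4456) = (-3456 + (-64 + 2*(-70)²))*(-1782 + 4456) = (-3456 + (-64 + 2*4900))*2674 = (-3456 + (-64 + 9800))*2674 = (-3456 + 9736)*2674 = 6280*2674 = 16792720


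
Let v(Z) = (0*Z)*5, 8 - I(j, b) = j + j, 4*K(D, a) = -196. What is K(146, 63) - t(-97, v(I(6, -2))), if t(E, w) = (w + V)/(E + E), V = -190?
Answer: -4848/97 ≈ -49.979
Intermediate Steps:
K(D, a) = -49 (K(D, a) = (¼)*(-196) = -49)
I(j, b) = 8 - 2*j (I(j, b) = 8 - (j + j) = 8 - 2*j)
v(Z) = 0 (v(Z) = 0*5 = 0)
t(E, w) = (-190 + w)/(2*E) (t(E, w) = (w - 190)/(E + E) = (-190 + w)/((2*E)) = (-190 + w)*(1/(2*E)) = (-190 + w)/(2*E))
K(146, 63) - t(-97, v(I(6, -2))) = -49 - (-190 + 0)/(2*(-97)) = -49 - (-1)*(-190)/(2*97) = -49 - 1*95/97 = -49 - 95/97 = -4848/97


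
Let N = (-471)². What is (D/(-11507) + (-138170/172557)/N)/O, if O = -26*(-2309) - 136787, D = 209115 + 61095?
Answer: 10343699143573960/33808964433536295927 ≈ 0.00030595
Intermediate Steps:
N = 221841
D = 270210
O = -76753 (O = 60034 - 136787 = -76753)
(D/(-11507) + (-138170/172557)/N)/O = (270210/(-11507) - 138170/172557/221841)/(-76753) = (270210*(-1/11507) - 138170*1/172557*(1/221841))*(-1/76753) = (-270210/11507 - 138170/172557*1/221841)*(-1/76753) = (-270210/11507 - 138170/38280217437)*(-1/76753) = -10343699143573960/440490462047559*(-1/76753) = 10343699143573960/33808964433536295927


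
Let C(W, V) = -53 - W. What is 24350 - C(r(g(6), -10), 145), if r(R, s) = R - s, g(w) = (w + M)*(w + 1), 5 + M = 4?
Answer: 24448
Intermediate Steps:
M = -1 (M = -5 + 4 = -1)
g(w) = (1 + w)*(-1 + w) (g(w) = (w - 1)*(w + 1) = (-1 + w)*(1 + w) = (1 + w)*(-1 + w))
24350 - C(r(g(6), -10), 145) = 24350 - (-53 - ((-1 + 6**2) - 1*(-10))) = 24350 - (-53 - ((-1 + 36) + 10)) = 24350 - (-53 - (35 + 10)) = 24350 - (-53 - 1*45) = 24350 - (-53 - 45) = 24350 - 1*(-98) = 24350 + 98 = 24448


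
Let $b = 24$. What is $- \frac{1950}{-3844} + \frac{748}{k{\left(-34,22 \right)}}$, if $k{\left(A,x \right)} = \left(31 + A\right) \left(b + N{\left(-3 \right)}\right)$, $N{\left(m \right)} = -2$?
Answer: $- \frac{62423}{5766} \approx -10.826$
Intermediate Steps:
$k{\left(A,x \right)} = 682 + 22 A$ ($k{\left(A,x \right)} = \left(31 + A\right) \left(24 - 2\right) = \left(31 + A\right) 22 = 682 + 22 A$)
$- \frac{1950}{-3844} + \frac{748}{k{\left(-34,22 \right)}} = - \frac{1950}{-3844} + \frac{748}{682 + 22 \left(-34\right)} = \left(-1950\right) \left(- \frac{1}{3844}\right) + \frac{748}{682 - 748} = \frac{975}{1922} + \frac{748}{-66} = \frac{975}{1922} + 748 \left(- \frac{1}{66}\right) = \frac{975}{1922} - \frac{34}{3} = - \frac{62423}{5766}$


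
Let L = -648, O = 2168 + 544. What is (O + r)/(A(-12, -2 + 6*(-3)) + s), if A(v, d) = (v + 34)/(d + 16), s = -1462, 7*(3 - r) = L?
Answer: -39306/20545 ≈ -1.9132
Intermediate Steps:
O = 2712
r = 669/7 (r = 3 - 1/7*(-648) = 3 + 648/7 = 669/7 ≈ 95.571)
A(v, d) = (34 + v)/(16 + d)
(O + r)/(A(-12, -2 + 6*(-3)) + s) = (2712 + 669/7)/((34 - 12)/(16 + (-2 + 6*(-3))) - 1462) = 19653/(7*(22/(16 + (-2 - 18)) - 1462)) = 19653/(7*(22/(16 - 20) - 1462)) = 19653/(7*(22/(-4) - 1462)) = 19653/(7*(-1/4*22 - 1462)) = 19653/(7*(-11/2 - 1462)) = 19653/(7*(-2935/2)) = (19653/7)*(-2/2935) = -39306/20545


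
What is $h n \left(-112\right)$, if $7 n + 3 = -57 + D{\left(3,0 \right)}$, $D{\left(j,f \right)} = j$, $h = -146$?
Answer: $-133152$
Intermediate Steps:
$n = - \frac{57}{7}$ ($n = - \frac{3}{7} + \frac{-57 + 3}{7} = - \frac{3}{7} + \frac{1}{7} \left(-54\right) = - \frac{3}{7} - \frac{54}{7} = - \frac{57}{7} \approx -8.1429$)
$h n \left(-112\right) = \left(-146\right) \left(- \frac{57}{7}\right) \left(-112\right) = \frac{8322}{7} \left(-112\right) = -133152$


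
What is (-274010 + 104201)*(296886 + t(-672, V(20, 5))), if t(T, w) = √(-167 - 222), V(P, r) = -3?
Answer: -50413914774 - 169809*I*√389 ≈ -5.0414e+10 - 3.3492e+6*I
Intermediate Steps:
t(T, w) = I*√389 (t(T, w) = √(-389) = I*√389)
(-274010 + 104201)*(296886 + t(-672, V(20, 5))) = (-274010 + 104201)*(296886 + I*√389) = -169809*(296886 + I*√389) = -50413914774 - 169809*I*√389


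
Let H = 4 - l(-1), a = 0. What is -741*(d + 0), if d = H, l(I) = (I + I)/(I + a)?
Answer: -1482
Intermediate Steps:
l(I) = 2 (l(I) = (I + I)/(I + 0) = (2*I)/I = 2)
H = 2 (H = 4 - 1*2 = 4 - 2 = 2)
d = 2
-741*(d + 0) = -741*(2 + 0) = -741*2 = -1482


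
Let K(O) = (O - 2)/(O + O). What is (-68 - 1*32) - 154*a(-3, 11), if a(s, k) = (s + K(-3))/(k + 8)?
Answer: -4699/57 ≈ -82.439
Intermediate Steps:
K(O) = (-2 + O)/(2*O) (K(O) = (-2 + O)/((2*O)) = (-2 + O)*(1/(2*O)) = (-2 + O)/(2*O))
a(s, k) = (5/6 + s)/(8 + k) (a(s, k) = (s + (1/2)*(-2 - 3)/(-3))/(k + 8) = (s + (1/2)*(-1/3)*(-5))/(8 + k) = (s + 5/6)/(8 + k) = (5/6 + s)/(8 + k))
(-68 - 1*32) - 154*a(-3, 11) = (-68 - 1*32) - 154*(5/6 - 3)/(8 + 11) = (-68 - 32) - 154*(-13)/(19*6) = -100 - 154*(-13)/(19*6) = -100 - 154*(-13/114) = -100 + 1001/57 = -4699/57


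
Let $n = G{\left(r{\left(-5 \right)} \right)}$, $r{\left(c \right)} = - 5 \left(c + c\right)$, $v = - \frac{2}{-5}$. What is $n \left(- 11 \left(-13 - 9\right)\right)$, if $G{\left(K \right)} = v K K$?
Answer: $242000$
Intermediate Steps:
$v = \frac{2}{5}$ ($v = \left(-2\right) \left(- \frac{1}{5}\right) = \frac{2}{5} \approx 0.4$)
$r{\left(c \right)} = - 10 c$ ($r{\left(c \right)} = - 5 \cdot 2 c = - 10 c$)
$G{\left(K \right)} = \frac{2 K^{2}}{5}$ ($G{\left(K \right)} = \frac{2 K}{5} K = \frac{2 K^{2}}{5}$)
$n = 1000$ ($n = \frac{2 \left(\left(-10\right) \left(-5\right)\right)^{2}}{5} = \frac{2 \cdot 50^{2}}{5} = \frac{2}{5} \cdot 2500 = 1000$)
$n \left(- 11 \left(-13 - 9\right)\right) = 1000 \left(- 11 \left(-13 - 9\right)\right) = 1000 \left(\left(-11\right) \left(-22\right)\right) = 1000 \cdot 242 = 242000$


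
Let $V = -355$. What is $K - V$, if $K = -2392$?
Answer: $-2037$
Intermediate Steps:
$K - V = -2392 - -355 = -2392 + 355 = -2037$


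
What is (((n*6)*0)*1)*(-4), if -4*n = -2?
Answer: 0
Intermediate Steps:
n = ½ (n = -¼*(-2) = ½ ≈ 0.50000)
(((n*6)*0)*1)*(-4) = ((((½)*6)*0)*1)*(-4) = ((3*0)*1)*(-4) = (0*1)*(-4) = 0*(-4) = 0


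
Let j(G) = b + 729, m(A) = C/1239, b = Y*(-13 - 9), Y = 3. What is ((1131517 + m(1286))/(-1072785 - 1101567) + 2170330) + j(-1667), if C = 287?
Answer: 417764412841661/192430152 ≈ 2.1710e+6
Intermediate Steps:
b = -66 (b = 3*(-13 - 9) = 3*(-22) = -66)
m(A) = 41/177 (m(A) = 287/1239 = 287*(1/1239) = 41/177)
j(G) = 663 (j(G) = -66 + 729 = 663)
((1131517 + m(1286))/(-1072785 - 1101567) + 2170330) + j(-1667) = ((1131517 + 41/177)/(-1072785 - 1101567) + 2170330) + 663 = ((200278550/177)/(-2174352) + 2170330) + 663 = ((200278550/177)*(-1/2174352) + 2170330) + 663 = (-100139275/192430152 + 2170330) + 663 = 417636831650885/192430152 + 663 = 417764412841661/192430152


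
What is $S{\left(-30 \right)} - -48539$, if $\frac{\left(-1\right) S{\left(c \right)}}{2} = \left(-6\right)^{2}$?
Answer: $48467$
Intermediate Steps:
$S{\left(c \right)} = -72$ ($S{\left(c \right)} = - 2 \left(-6\right)^{2} = \left(-2\right) 36 = -72$)
$S{\left(-30 \right)} - -48539 = -72 - -48539 = -72 + 48539 = 48467$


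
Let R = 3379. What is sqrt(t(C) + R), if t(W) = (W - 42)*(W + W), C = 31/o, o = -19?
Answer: sqrt(1271217)/19 ≈ 59.341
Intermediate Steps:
C = -31/19 (C = 31/(-19) = 31*(-1/19) = -31/19 ≈ -1.6316)
t(W) = 2*W*(-42 + W) (t(W) = (-42 + W)*(2*W) = 2*W*(-42 + W))
sqrt(t(C) + R) = sqrt(2*(-31/19)*(-42 - 31/19) + 3379) = sqrt(2*(-31/19)*(-829/19) + 3379) = sqrt(51398/361 + 3379) = sqrt(1271217/361) = sqrt(1271217)/19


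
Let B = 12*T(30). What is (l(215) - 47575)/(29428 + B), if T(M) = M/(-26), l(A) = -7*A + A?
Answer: -635245/382384 ≈ -1.6613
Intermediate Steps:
l(A) = -6*A
T(M) = -M/26 (T(M) = M*(-1/26) = -M/26)
B = -180/13 (B = 12*(-1/26*30) = 12*(-15/13) = -180/13 ≈ -13.846)
(l(215) - 47575)/(29428 + B) = (-6*215 - 47575)/(29428 - 180/13) = (-1290 - 47575)/(382384/13) = -48865*13/382384 = -635245/382384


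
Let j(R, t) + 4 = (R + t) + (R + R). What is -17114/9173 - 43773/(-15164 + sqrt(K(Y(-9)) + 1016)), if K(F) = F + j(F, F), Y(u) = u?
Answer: 717834060550/703098002239 + 14591*sqrt(967)/76648643 ≈ 1.0269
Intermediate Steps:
j(R, t) = -4 + t + 3*R (j(R, t) = -4 + ((R + t) + (R + R)) = -4 + ((R + t) + 2*R) = -4 + (t + 3*R) = -4 + t + 3*R)
K(F) = -4 + 5*F (K(F) = F + (-4 + F + 3*F) = F + (-4 + 4*F) = -4 + 5*F)
-17114/9173 - 43773/(-15164 + sqrt(K(Y(-9)) + 1016)) = -17114/9173 - 43773/(-15164 + sqrt((-4 + 5*(-9)) + 1016)) = -17114*1/9173 - 43773/(-15164 + sqrt((-4 - 45) + 1016)) = -17114/9173 - 43773/(-15164 + sqrt(-49 + 1016)) = -17114/9173 - 43773/(-15164 + sqrt(967))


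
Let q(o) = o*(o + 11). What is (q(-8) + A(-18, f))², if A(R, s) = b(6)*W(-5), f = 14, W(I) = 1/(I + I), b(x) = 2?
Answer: 14641/25 ≈ 585.64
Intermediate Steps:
q(o) = o*(11 + o)
W(I) = 1/(2*I)
A(R, s) = -⅕ (A(R, s) = 2*((½)/(-5)) = 2*((½)*(-⅕)) = 2*(-⅒) = -⅕)
(q(-8) + A(-18, f))² = (-8*(11 - 8) - ⅕)² = (-8*3 - ⅕)² = (-24 - ⅕)² = (-121/5)² = 14641/25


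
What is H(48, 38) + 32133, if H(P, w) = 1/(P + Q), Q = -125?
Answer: 2474240/77 ≈ 32133.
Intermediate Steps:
H(P, w) = 1/(-125 + P) (H(P, w) = 1/(P - 125) = 1/(-125 + P))
H(48, 38) + 32133 = 1/(-125 + 48) + 32133 = 1/(-77) + 32133 = -1/77 + 32133 = 2474240/77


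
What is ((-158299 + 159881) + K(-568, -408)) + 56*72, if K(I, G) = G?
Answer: 5206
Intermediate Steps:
((-158299 + 159881) + K(-568, -408)) + 56*72 = ((-158299 + 159881) - 408) + 56*72 = (1582 - 408) + 4032 = 1174 + 4032 = 5206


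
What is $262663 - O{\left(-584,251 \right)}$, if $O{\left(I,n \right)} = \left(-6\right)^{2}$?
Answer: $262627$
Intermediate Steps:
$O{\left(I,n \right)} = 36$
$262663 - O{\left(-584,251 \right)} = 262663 - 36 = 262627$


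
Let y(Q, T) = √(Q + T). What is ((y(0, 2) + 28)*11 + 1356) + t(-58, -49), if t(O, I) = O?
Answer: 1606 + 11*√2 ≈ 1621.6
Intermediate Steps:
((y(0, 2) + 28)*11 + 1356) + t(-58, -49) = ((√(0 + 2) + 28)*11 + 1356) - 58 = ((√2 + 28)*11 + 1356) - 58 = ((28 + √2)*11 + 1356) - 58 = ((308 + 11*√2) + 1356) - 58 = (1664 + 11*√2) - 58 = 1606 + 11*√2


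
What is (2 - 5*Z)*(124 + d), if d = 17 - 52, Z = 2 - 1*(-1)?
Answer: -1157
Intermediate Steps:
Z = 3 (Z = 2 + 1 = 3)
d = -35
(2 - 5*Z)*(124 + d) = (2 - 5*3)*(124 - 35) = (2 - 15)*89 = -13*89 = -1157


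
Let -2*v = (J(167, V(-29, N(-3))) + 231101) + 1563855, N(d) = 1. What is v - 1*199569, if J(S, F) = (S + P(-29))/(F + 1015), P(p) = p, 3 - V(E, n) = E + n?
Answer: -1147511231/1046 ≈ -1.0970e+6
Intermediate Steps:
V(E, n) = 3 - E - n (V(E, n) = 3 - (E + n) = 3 + (-E - n) = 3 - E - n)
J(S, F) = (-29 + S)/(1015 + F) (J(S, F) = (S - 29)/(F + 1015) = (-29 + S)/(1015 + F))
v = -938762057/1046 (v = -(((-29 + 167)/(1015 + (3 - 1*(-29) - 1*1)) + 231101) + 1563855)/2 = -((138/(1015 + (3 + 29 - 1)) + 231101) + 1563855)/2 = -((138/(1015 + 31) + 231101) + 1563855)/2 = -((138/1046 + 231101) + 1563855)/2 = -(((1/1046)*138 + 231101) + 1563855)/2 = -((69/523 + 231101) + 1563855)/2 = -(120865892/523 + 1563855)/2 = -1/2*938762057/523 = -938762057/1046 ≈ -8.9748e+5)
v - 1*199569 = -938762057/1046 - 1*199569 = -938762057/1046 - 199569 = -1147511231/1046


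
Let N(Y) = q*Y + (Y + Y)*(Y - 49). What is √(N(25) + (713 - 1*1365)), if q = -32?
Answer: 2*I*√663 ≈ 51.498*I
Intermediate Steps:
N(Y) = -32*Y + 2*Y*(-49 + Y) (N(Y) = -32*Y + (Y + Y)*(Y - 49) = -32*Y + (2*Y)*(-49 + Y) = -32*Y + 2*Y*(-49 + Y))
√(N(25) + (713 - 1*1365)) = √(2*25*(-65 + 25) + (713 - 1*1365)) = √(2*25*(-40) + (713 - 1365)) = √(-2000 - 652) = √(-2652) = 2*I*√663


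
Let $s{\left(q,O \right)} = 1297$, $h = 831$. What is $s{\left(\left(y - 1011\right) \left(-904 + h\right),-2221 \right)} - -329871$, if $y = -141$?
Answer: $331168$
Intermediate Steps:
$s{\left(\left(y - 1011\right) \left(-904 + h\right),-2221 \right)} - -329871 = 1297 - -329871 = 1297 + 329871 = 331168$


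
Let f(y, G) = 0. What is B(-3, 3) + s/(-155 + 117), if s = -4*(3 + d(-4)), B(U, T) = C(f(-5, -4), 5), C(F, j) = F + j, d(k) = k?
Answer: 93/19 ≈ 4.8947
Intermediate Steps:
B(U, T) = 5 (B(U, T) = 0 + 5 = 5)
s = 4 (s = -4*(3 - 4) = -4*(-1) = 4)
B(-3, 3) + s/(-155 + 117) = 5 + 4/(-155 + 117) = 5 + 4/(-38) = 5 - 1/38*4 = 5 - 2/19 = 93/19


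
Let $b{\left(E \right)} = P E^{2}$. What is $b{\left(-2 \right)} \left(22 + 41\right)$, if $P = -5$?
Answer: $-1260$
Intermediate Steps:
$b{\left(E \right)} = - 5 E^{2}$
$b{\left(-2 \right)} \left(22 + 41\right) = - 5 \left(-2\right)^{2} \left(22 + 41\right) = \left(-5\right) 4 \cdot 63 = \left(-20\right) 63 = -1260$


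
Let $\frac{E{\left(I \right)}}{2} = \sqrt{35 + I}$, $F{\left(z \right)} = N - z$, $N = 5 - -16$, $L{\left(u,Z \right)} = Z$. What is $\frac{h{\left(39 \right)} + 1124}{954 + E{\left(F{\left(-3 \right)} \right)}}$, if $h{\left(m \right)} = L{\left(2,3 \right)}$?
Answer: $\frac{23373}{19780} - \frac{49 \sqrt{59}}{19780} \approx 1.1626$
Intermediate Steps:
$N = 21$ ($N = 5 + 16 = 21$)
$h{\left(m \right)} = 3$
$F{\left(z \right)} = 21 - z$
$E{\left(I \right)} = 2 \sqrt{35 + I}$
$\frac{h{\left(39 \right)} + 1124}{954 + E{\left(F{\left(-3 \right)} \right)}} = \frac{3 + 1124}{954 + 2 \sqrt{35 + \left(21 - -3\right)}} = \frac{1127}{954 + 2 \sqrt{35 + \left(21 + 3\right)}} = \frac{1127}{954 + 2 \sqrt{35 + 24}} = \frac{1127}{954 + 2 \sqrt{59}}$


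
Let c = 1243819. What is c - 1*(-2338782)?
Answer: 3582601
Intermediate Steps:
c - 1*(-2338782) = 1243819 - 1*(-2338782) = 1243819 + 2338782 = 3582601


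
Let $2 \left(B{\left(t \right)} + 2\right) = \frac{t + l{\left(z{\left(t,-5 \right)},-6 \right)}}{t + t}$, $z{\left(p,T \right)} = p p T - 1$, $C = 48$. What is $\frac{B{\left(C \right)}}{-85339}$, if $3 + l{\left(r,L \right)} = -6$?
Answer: $\frac{115}{5461696} \approx 2.1056 \cdot 10^{-5}$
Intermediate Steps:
$z{\left(p,T \right)} = -1 + T p^{2}$ ($z{\left(p,T \right)} = p^{2} T - 1 = T p^{2} - 1 = -1 + T p^{2}$)
$l{\left(r,L \right)} = -9$ ($l{\left(r,L \right)} = -3 - 6 = -9$)
$B{\left(t \right)} = -2 + \frac{-9 + t}{4 t}$ ($B{\left(t \right)} = -2 + \frac{\left(t - 9\right) \frac{1}{t + t}}{2} = -2 + \frac{\left(-9 + t\right) \frac{1}{2 t}}{2} = -2 + \frac{\frac{1}{2} \frac{1}{t} \left(-9 + t\right)}{2} = -2 + \frac{-9 + t}{4 t}$)
$\frac{B{\left(C \right)}}{-85339} = \frac{\frac{1}{4} \cdot \frac{1}{48} \left(-9 - 336\right)}{-85339} = \frac{1}{4} \cdot \frac{1}{48} \left(-9 - 336\right) \left(- \frac{1}{85339}\right) = \frac{1}{4} \cdot \frac{1}{48} \left(-345\right) \left(- \frac{1}{85339}\right) = \left(- \frac{115}{64}\right) \left(- \frac{1}{85339}\right) = \frac{115}{5461696}$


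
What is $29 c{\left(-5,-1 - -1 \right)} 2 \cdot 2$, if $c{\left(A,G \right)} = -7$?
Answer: $-812$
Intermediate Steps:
$29 c{\left(-5,-1 - -1 \right)} 2 \cdot 2 = 29 \left(-7\right) 2 \cdot 2 = \left(-203\right) 4 = -812$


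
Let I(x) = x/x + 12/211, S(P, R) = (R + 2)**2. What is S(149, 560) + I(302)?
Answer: 66643307/211 ≈ 3.1585e+5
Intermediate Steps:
S(P, R) = (2 + R)**2
I(x) = 223/211 (I(x) = 1 + 12*(1/211) = 1 + 12/211 = 223/211)
S(149, 560) + I(302) = (2 + 560)**2 + 223/211 = 562**2 + 223/211 = 315844 + 223/211 = 66643307/211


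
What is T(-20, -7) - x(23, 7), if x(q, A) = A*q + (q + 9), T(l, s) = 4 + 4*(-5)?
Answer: -209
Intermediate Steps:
T(l, s) = -16 (T(l, s) = 4 - 20 = -16)
x(q, A) = 9 + q + A*q (x(q, A) = A*q + (9 + q) = 9 + q + A*q)
T(-20, -7) - x(23, 7) = -16 - (9 + 23 + 7*23) = -16 - (9 + 23 + 161) = -16 - 1*193 = -16 - 193 = -209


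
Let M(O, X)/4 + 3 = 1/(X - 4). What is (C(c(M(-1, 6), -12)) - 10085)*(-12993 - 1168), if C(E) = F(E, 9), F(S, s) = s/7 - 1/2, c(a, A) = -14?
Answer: 285605117/2 ≈ 1.4280e+8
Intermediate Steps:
M(O, X) = -12 + 4/(-4 + X) (M(O, X) = -12 + 4/(X - 4) = -12 + 4/(-4 + X))
F(S, s) = -½ + s/7 (F(S, s) = s*(⅐) - 1*½ = s/7 - ½ = -½ + s/7)
C(E) = 11/14 (C(E) = -½ + (⅐)*9 = -½ + 9/7 = 11/14)
(C(c(M(-1, 6), -12)) - 10085)*(-12993 - 1168) = (11/14 - 10085)*(-12993 - 1168) = -141179/14*(-14161) = 285605117/2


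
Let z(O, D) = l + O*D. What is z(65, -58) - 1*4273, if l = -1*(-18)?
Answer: -8025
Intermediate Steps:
l = 18
z(O, D) = 18 + D*O (z(O, D) = 18 + O*D = 18 + D*O)
z(65, -58) - 1*4273 = (18 - 58*65) - 1*4273 = (18 - 3770) - 4273 = -3752 - 4273 = -8025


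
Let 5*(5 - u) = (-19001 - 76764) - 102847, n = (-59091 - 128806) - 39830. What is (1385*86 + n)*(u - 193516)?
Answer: 83520281831/5 ≈ 1.6704e+10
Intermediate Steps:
n = -227727 (n = -187897 - 39830 = -227727)
u = 198637/5 (u = 5 - ((-19001 - 76764) - 102847)/5 = 5 - (-95765 - 102847)/5 = 5 - 1/5*(-198612) = 5 + 198612/5 = 198637/5 ≈ 39727.)
(1385*86 + n)*(u - 193516) = (1385*86 - 227727)*(198637/5 - 193516) = (119110 - 227727)*(-768943/5) = -108617*(-768943/5) = 83520281831/5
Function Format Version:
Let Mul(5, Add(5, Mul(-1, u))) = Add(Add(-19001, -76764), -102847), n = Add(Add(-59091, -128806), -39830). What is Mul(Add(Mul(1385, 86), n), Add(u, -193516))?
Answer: Rational(83520281831, 5) ≈ 1.6704e+10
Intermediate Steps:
n = -227727 (n = Add(-187897, -39830) = -227727)
u = Rational(198637, 5) (u = Add(5, Mul(Rational(-1, 5), Add(Add(-19001, -76764), -102847))) = Add(5, Mul(Rational(-1, 5), Add(-95765, -102847))) = Add(5, Mul(Rational(-1, 5), -198612)) = Add(5, Rational(198612, 5)) = Rational(198637, 5) ≈ 39727.)
Mul(Add(Mul(1385, 86), n), Add(u, -193516)) = Mul(Add(Mul(1385, 86), -227727), Add(Rational(198637, 5), -193516)) = Mul(Add(119110, -227727), Rational(-768943, 5)) = Mul(-108617, Rational(-768943, 5)) = Rational(83520281831, 5)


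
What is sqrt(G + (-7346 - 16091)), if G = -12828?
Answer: I*sqrt(36265) ≈ 190.43*I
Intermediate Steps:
sqrt(G + (-7346 - 16091)) = sqrt(-12828 + (-7346 - 16091)) = sqrt(-12828 - 23437) = sqrt(-36265) = I*sqrt(36265)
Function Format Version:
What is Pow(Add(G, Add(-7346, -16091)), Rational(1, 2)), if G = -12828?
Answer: Mul(I, Pow(36265, Rational(1, 2))) ≈ Mul(190.43, I)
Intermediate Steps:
Pow(Add(G, Add(-7346, -16091)), Rational(1, 2)) = Pow(Add(-12828, Add(-7346, -16091)), Rational(1, 2)) = Pow(Add(-12828, -23437), Rational(1, 2)) = Pow(-36265, Rational(1, 2)) = Mul(I, Pow(36265, Rational(1, 2)))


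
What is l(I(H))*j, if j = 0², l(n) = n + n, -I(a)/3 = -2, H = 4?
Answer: 0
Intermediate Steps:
I(a) = 6 (I(a) = -3*(-2) = 6)
l(n) = 2*n
j = 0
l(I(H))*j = (2*6)*0 = 12*0 = 0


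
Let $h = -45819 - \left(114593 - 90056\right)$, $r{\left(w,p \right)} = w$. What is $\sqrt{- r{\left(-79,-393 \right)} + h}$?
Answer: $i \sqrt{70277} \approx 265.1 i$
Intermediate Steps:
$h = -70356$ ($h = -45819 - \left(114593 - 90056\right) = -45819 - 24537 = -70356$)
$\sqrt{- r{\left(-79,-393 \right)} + h} = \sqrt{\left(-1\right) \left(-79\right) - 70356} = \sqrt{79 - 70356} = \sqrt{-70277} = i \sqrt{70277}$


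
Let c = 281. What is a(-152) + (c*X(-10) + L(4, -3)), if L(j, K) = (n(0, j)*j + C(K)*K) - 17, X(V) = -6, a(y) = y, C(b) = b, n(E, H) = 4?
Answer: -1830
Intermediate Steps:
L(j, K) = -17 + K**2 + 4*j (L(j, K) = (4*j + K*K) - 17 = (4*j + K**2) - 17 = (K**2 + 4*j) - 17 = -17 + K**2 + 4*j)
a(-152) + (c*X(-10) + L(4, -3)) = -152 + (281*(-6) + (-17 + (-3)**2 + 4*4)) = -152 + (-1686 + (-17 + 9 + 16)) = -152 + (-1686 + 8) = -152 - 1678 = -1830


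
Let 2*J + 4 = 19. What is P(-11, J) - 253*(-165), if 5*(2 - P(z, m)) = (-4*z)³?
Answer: 123551/5 ≈ 24710.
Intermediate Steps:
J = 15/2 (J = -2 + (½)*19 = -2 + 19/2 = 15/2 ≈ 7.5000)
P(z, m) = 2 + 64*z³/5 (P(z, m) = 2 - (-64*z³)/5 = 2 - (-64)*z³/5 = 2 + 64*z³/5)
P(-11, J) - 253*(-165) = (2 + (64/5)*(-11)³) - 253*(-165) = (2 + (64/5)*(-1331)) + 41745 = (2 - 85184/5) + 41745 = -85174/5 + 41745 = 123551/5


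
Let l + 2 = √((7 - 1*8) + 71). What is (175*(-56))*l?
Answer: 19600 - 9800*√70 ≈ -62393.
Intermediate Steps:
l = -2 + √70 (l = -2 + √((7 - 1*8) + 71) = -2 + √((7 - 8) + 71) = -2 + √(-1 + 71) = -2 + √70 ≈ 6.3666)
(175*(-56))*l = (175*(-56))*(-2 + √70) = -9800*(-2 + √70) = 19600 - 9800*√70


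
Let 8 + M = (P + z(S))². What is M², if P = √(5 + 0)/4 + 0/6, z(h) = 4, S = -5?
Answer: 22809/256 + 133*√5/4 ≈ 163.45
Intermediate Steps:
P = √5/4 (P = √5*(¼) + 0*(⅙) = √5/4 + 0 = √5/4 ≈ 0.55902)
M = -8 + (4 + √5/4)² (M = -8 + (√5/4 + 4)² = -8 + (4 + √5/4)² ≈ 12.785)
M² = (133/16 + 2*√5)²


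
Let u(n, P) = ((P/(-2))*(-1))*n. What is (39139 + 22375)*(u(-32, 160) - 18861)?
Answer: -1317691394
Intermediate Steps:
u(n, P) = P*n/2 (u(n, P) = ((P*(-1/2))*(-1))*n = (-P/2*(-1))*n = (P/2)*n = P*n/2)
(39139 + 22375)*(u(-32, 160) - 18861) = (39139 + 22375)*((1/2)*160*(-32) - 18861) = 61514*(-2560 - 18861) = 61514*(-21421) = -1317691394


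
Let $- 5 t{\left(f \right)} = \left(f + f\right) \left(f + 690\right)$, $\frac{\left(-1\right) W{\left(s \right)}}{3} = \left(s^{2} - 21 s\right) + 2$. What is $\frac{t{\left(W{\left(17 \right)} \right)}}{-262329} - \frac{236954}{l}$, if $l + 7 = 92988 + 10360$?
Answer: $- \frac{91486624454}{45182235315} \approx -2.0248$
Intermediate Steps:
$W{\left(s \right)} = -6 - 3 s^{2} + 63 s$ ($W{\left(s \right)} = - 3 \left(\left(s^{2} - 21 s\right) + 2\right) = - 3 \left(2 + s^{2} - 21 s\right) = -6 - 3 s^{2} + 63 s$)
$t{\left(f \right)} = - \frac{2 f \left(690 + f\right)}{5}$ ($t{\left(f \right)} = - \frac{\left(f + f\right) \left(f + 690\right)}{5} = - \frac{2 f \left(690 + f\right)}{5}$)
$l = 103341$ ($l = -7 + \left(92988 + 10360\right) = -7 + 103348 = 103341$)
$\frac{t{\left(W{\left(17 \right)} \right)}}{-262329} - \frac{236954}{l} = \frac{\left(- \frac{2}{5}\right) \left(-6 - 3 \cdot 17^{2} + 63 \cdot 17\right) \left(690 - \left(-1065 + 867\right)\right)}{-262329} - \frac{236954}{103341} = - \frac{2 \left(-6 - 867 + 1071\right) \left(690 - -198\right)}{5} \left(- \frac{1}{262329}\right) - \frac{236954}{103341} = \left(- \frac{2}{5}\right) 198 \left(690 + 198\right) \left(- \frac{1}{262329}\right) - \frac{236954}{103341} = \left(- \frac{2}{5}\right) 198 \cdot 888 \left(- \frac{1}{262329}\right) - \frac{236954}{103341} = \left(- \frac{351648}{5}\right) \left(- \frac{1}{262329}\right) - \frac{236954}{103341} = \frac{117216}{437215} - \frac{236954}{103341} = - \frac{91486624454}{45182235315}$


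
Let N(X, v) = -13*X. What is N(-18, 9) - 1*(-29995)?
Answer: 30229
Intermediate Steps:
N(-18, 9) - 1*(-29995) = -13*(-18) - 1*(-29995) = 234 + 29995 = 30229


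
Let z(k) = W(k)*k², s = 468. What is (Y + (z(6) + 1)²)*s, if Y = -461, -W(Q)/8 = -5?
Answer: 971577360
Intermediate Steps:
W(Q) = 40 (W(Q) = -8*(-5) = 40)
z(k) = 40*k²
(Y + (z(6) + 1)²)*s = (-461 + (40*6² + 1)²)*468 = (-461 + (40*36 + 1)²)*468 = (-461 + (1440 + 1)²)*468 = (-461 + 1441²)*468 = (-461 + 2076481)*468 = 2076020*468 = 971577360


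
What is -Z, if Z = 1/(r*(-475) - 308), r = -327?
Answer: -1/155017 ≈ -6.4509e-6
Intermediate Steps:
Z = 1/155017 (Z = 1/(-327*(-475) - 308) = 1/(155325 - 308) = 1/155017 ≈ 6.4509e-6)
-Z = -1*1/155017 = -1/155017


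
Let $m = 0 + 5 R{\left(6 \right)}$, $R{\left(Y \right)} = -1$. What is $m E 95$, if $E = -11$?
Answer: $5225$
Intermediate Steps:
$m = -5$ ($m = 0 + 5 \left(-1\right) = 0 - 5 = -5$)
$m E 95 = \left(-5\right) \left(-11\right) 95 = 55 \cdot 95 = 5225$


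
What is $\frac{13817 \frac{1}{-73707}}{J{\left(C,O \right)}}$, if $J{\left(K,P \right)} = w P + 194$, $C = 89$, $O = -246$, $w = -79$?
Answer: $- \frac{13817}{1446720996} \approx -9.5506 \cdot 10^{-6}$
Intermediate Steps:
$J{\left(K,P \right)} = 194 - 79 P$ ($J{\left(K,P \right)} = - 79 P + 194 = 194 - 79 P$)
$\frac{13817 \frac{1}{-73707}}{J{\left(C,O \right)}} = \frac{13817 \frac{1}{-73707}}{194 - -19434} = \frac{13817 \left(- \frac{1}{73707}\right)}{194 + 19434} = - \frac{13817}{73707 \cdot 19628} = \left(- \frac{13817}{73707}\right) \frac{1}{19628} = - \frac{13817}{1446720996}$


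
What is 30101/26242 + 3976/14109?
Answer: 529033201/370248378 ≈ 1.4289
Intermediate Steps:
30101/26242 + 3976/14109 = 529033201/370248378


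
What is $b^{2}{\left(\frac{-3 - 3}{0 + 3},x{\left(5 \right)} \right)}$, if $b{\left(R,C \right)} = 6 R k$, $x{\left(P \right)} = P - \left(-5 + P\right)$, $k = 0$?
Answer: $0$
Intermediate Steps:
$x{\left(P \right)} = 5$
$b{\left(R,C \right)} = 0$ ($b{\left(R,C \right)} = 6 R 0 = 0$)
$b^{2}{\left(\frac{-3 - 3}{0 + 3},x{\left(5 \right)} \right)} = 0^{2} = 0$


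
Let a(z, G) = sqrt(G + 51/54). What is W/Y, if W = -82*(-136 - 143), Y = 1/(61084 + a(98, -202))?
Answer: 1397479752 + 3813*I*sqrt(7238) ≈ 1.3975e+9 + 3.244e+5*I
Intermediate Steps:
a(z, G) = sqrt(17/18 + G) (a(z, G) = sqrt(G + 51*(1/54)) = sqrt(G + 17/18) = sqrt(17/18 + G))
Y = 1/(61084 + I*sqrt(7238)/6) (Y = 1/(61084 + sqrt(34 + 36*(-202))/6) = 1/(61084 + sqrt(34 - 7272)/6) = 1/(61084 + sqrt(-7238)/6) = 1/(61084 + (I*sqrt(7238))/6) = 1/(61084 + I*sqrt(7238)/6) ≈ 1.6371e-5 - 3.8e-9*I)
W = 22878 (W = -82*(-279) = 22878)
W/Y = 22878/(1099512/67162594627 - 3*I*sqrt(7238)/67162594627)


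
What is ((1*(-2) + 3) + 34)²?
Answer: 1225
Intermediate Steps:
((1*(-2) + 3) + 34)² = ((-2 + 3) + 34)² = (1 + 34)² = 35² = 1225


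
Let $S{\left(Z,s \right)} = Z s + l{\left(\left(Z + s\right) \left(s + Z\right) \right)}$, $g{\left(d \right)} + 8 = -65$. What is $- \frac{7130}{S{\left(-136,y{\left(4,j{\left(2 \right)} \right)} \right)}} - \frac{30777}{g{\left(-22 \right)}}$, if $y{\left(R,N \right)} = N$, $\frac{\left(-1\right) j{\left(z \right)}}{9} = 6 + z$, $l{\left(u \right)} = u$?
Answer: $\frac{816192011}{1936544} \approx 421.47$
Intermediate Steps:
$j{\left(z \right)} = -54 - 9 z$ ($j{\left(z \right)} = - 9 \left(6 + z\right) = -54 - 9 z$)
$g{\left(d \right)} = -73$ ($g{\left(d \right)} = -8 - 65 = -73$)
$S{\left(Z,s \right)} = \left(Z + s\right)^{2} + Z s$ ($S{\left(Z,s \right)} = Z s + \left(Z + s\right) \left(s + Z\right) = Z s + \left(Z + s\right) \left(Z + s\right) = Z s + \left(Z + s\right)^{2} = \left(Z + s\right)^{2} + Z s$)
$- \frac{7130}{S{\left(-136,y{\left(4,j{\left(2 \right)} \right)} \right)}} - \frac{30777}{g{\left(-22 \right)}} = - \frac{7130}{\left(-136\right)^{2} + \left(-54 - 18\right)^{2} + 3 \left(-136\right) \left(-54 - 18\right)} - \frac{30777}{-73} = - \frac{7130}{18496 + \left(-54 - 18\right)^{2} + 3 \left(-136\right) \left(-54 - 18\right)} - - \frac{30777}{73} = - \frac{7130}{18496 + \left(-72\right)^{2} + 3 \left(-136\right) \left(-72\right)} + \frac{30777}{73} = - \frac{7130}{18496 + 5184 + 29376} + \frac{30777}{73} = - \frac{7130}{53056} + \frac{30777}{73} = \left(-7130\right) \frac{1}{53056} + \frac{30777}{73} = - \frac{3565}{26528} + \frac{30777}{73} = \frac{816192011}{1936544}$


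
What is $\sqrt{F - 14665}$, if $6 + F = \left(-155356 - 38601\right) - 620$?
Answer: $4 i \sqrt{13078} \approx 457.44 i$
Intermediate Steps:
$F = -194583$ ($F = -6 - 194577 = -194583$)
$\sqrt{F - 14665} = \sqrt{-194583 - 14665} = \sqrt{-209248} = 4 i \sqrt{13078}$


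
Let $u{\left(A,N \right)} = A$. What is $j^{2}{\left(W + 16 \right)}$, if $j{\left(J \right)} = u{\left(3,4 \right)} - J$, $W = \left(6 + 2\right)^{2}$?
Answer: $5929$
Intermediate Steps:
$W = 64$ ($W = 8^{2} = 64$)
$j{\left(J \right)} = 3 - J$
$j^{2}{\left(W + 16 \right)} = \left(3 - \left(64 + 16\right)\right)^{2} = \left(3 - 80\right)^{2} = \left(-77\right)^{2} = 5929$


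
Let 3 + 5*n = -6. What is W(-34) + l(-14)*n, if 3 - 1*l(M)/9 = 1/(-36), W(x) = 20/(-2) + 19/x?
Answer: -20267/340 ≈ -59.609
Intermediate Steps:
n = -9/5 (n = -⅗ + (⅕)*(-6) = -⅗ - 6/5 = -9/5 ≈ -1.8000)
W(x) = -10 + 19/x (W(x) = 20*(-½) + 19/x = -10 + 19/x)
l(M) = 109/4 (l(M) = 27 - 9/(-36) = 27 - 9*(-1/36) = 27 + ¼ = 109/4)
W(-34) + l(-14)*n = (-10 + 19/(-34)) + (109/4)*(-9/5) = (-10 + 19*(-1/34)) - 981/20 = (-10 - 19/34) - 981/20 = -359/34 - 981/20 = -20267/340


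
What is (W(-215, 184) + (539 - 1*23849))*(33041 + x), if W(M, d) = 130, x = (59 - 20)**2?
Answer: -801147160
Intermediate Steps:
x = 1521 (x = 39**2 = 1521)
(W(-215, 184) + (539 - 1*23849))*(33041 + x) = (130 + (539 - 1*23849))*(33041 + 1521) = (130 + (539 - 23849))*34562 = (130 - 23310)*34562 = -23180*34562 = -801147160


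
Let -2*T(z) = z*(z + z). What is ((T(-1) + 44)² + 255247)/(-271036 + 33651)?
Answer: -257096/237385 ≈ -1.0830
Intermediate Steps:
T(z) = -z² (T(z) = -z*(z + z)/2 = -z*2*z/2 = -z²)
((T(-1) + 44)² + 255247)/(-271036 + 33651) = ((-1*(-1)² + 44)² + 255247)/(-271036 + 33651) = ((-1*1 + 44)² + 255247)/(-237385) = ((-1 + 44)² + 255247)*(-1/237385) = (43² + 255247)*(-1/237385) = (1849 + 255247)*(-1/237385) = 257096*(-1/237385) = -257096/237385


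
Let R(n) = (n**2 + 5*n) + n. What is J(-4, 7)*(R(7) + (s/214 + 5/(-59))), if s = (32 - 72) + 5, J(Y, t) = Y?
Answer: -2291662/6313 ≈ -363.01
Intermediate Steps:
s = -35 (s = -40 + 5 = -35)
R(n) = n**2 + 6*n
J(-4, 7)*(R(7) + (s/214 + 5/(-59))) = -4*(7*(6 + 7) + (-35/214 + 5/(-59))) = -4*(7*13 + (-35*1/214 + 5*(-1/59))) = -4*(91 + (-35/214 - 5/59)) = -4*(91 - 3135/12626) = -4*1145831/12626 = -2291662/6313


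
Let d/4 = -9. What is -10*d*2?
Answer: 720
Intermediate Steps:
d = -36 (d = 4*(-9) = -36)
-10*d*2 = -10*(-36)*2 = 360*2 = 720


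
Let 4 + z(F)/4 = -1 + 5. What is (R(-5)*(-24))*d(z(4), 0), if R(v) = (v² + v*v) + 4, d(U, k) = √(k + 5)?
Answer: -1296*√5 ≈ -2897.9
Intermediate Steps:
z(F) = 0 (z(F) = -16 + 4*(-1 + 5) = -16 + 4*4 = -16 + 16 = 0)
d(U, k) = √(5 + k)
R(v) = 4 + 2*v² (R(v) = (v² + v²) + 4 = 2*v² + 4 = 4 + 2*v²)
(R(-5)*(-24))*d(z(4), 0) = ((4 + 2*(-5)²)*(-24))*√(5 + 0) = ((4 + 2*25)*(-24))*√5 = ((4 + 50)*(-24))*√5 = (54*(-24))*√5 = -1296*√5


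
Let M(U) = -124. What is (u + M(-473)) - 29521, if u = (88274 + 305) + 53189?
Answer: 112123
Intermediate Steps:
u = 141768 (u = 88579 + 53189 = 141768)
(u + M(-473)) - 29521 = (141768 - 124) - 29521 = 141644 - 29521 = 112123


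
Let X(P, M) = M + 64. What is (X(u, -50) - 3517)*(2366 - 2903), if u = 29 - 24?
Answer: 1881111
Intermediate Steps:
u = 5
X(P, M) = 64 + M
(X(u, -50) - 3517)*(2366 - 2903) = ((64 - 50) - 3517)*(2366 - 2903) = (14 - 3517)*(-537) = -3503*(-537) = 1881111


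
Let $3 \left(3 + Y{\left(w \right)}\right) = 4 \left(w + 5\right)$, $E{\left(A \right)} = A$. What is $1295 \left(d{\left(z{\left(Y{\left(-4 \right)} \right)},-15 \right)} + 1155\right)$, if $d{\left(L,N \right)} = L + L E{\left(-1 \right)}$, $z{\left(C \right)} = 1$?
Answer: $1495725$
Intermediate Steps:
$Y{\left(w \right)} = \frac{11}{3} + \frac{4 w}{3}$ ($Y{\left(w \right)} = -3 + \frac{4 \left(w + 5\right)}{3} = -3 + \frac{4 \left(5 + w\right)}{3} = -3 + \frac{20 + 4 w}{3} = -3 + \left(\frac{20}{3} + \frac{4 w}{3}\right) = \frac{11}{3} + \frac{4 w}{3}$)
$d{\left(L,N \right)} = 0$ ($d{\left(L,N \right)} = L + L \left(-1\right) = L - L = 0$)
$1295 \left(d{\left(z{\left(Y{\left(-4 \right)} \right)},-15 \right)} + 1155\right) = 1295 \left(0 + 1155\right) = 1295 \cdot 1155 = 1495725$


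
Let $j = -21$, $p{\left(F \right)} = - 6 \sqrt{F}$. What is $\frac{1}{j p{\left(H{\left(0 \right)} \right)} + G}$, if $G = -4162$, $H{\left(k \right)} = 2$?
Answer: $- \frac{2081}{8645246} - \frac{63 \sqrt{2}}{8645246} \approx -0.00025102$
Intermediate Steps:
$\frac{1}{j p{\left(H{\left(0 \right)} \right)} + G} = \frac{1}{- 21 \left(- 6 \sqrt{2}\right) - 4162} = \frac{1}{126 \sqrt{2} - 4162} = \frac{1}{-4162 + 126 \sqrt{2}}$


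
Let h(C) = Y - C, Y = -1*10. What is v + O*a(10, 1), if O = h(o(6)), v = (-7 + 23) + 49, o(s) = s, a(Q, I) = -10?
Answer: 225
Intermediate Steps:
Y = -10
v = 65 (v = 16 + 49 = 65)
h(C) = -10 - C
O = -16 (O = -10 - 1*6 = -10 - 6 = -16)
v + O*a(10, 1) = 65 - 16*(-10) = 65 + 160 = 225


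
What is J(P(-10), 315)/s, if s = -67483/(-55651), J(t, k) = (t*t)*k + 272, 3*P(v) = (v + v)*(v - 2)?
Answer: 3869225968/2327 ≈ 1.6628e+6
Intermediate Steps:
P(v) = 2*v*(-2 + v)/3 (P(v) = ((v + v)*(v - 2))/3 = ((2*v)*(-2 + v))/3 = (2*v*(-2 + v))/3 = 2*v*(-2 + v)/3)
J(t, k) = 272 + k*t² (J(t, k) = t²*k + 272 = k*t² + 272 = 272 + k*t²)
s = 2327/1919 (s = -67483*(-1/55651) = 2327/1919 ≈ 1.2126)
J(P(-10), 315)/s = (272 + 315*((⅔)*(-10)*(-2 - 10))²)/(2327/1919) = (272 + 315*((⅔)*(-10)*(-12))²)*(1919/2327) = (272 + 315*80²)*(1919/2327) = (272 + 315*6400)*(1919/2327) = (272 + 2016000)*(1919/2327) = 2016272*(1919/2327) = 3869225968/2327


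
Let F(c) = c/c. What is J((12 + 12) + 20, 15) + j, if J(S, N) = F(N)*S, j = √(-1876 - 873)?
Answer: 44 + I*√2749 ≈ 44.0 + 52.431*I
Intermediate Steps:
F(c) = 1
j = I*√2749 (j = √(-2749) = I*√2749 ≈ 52.431*I)
J(S, N) = S (J(S, N) = 1*S = S)
J((12 + 12) + 20, 15) + j = ((12 + 12) + 20) + I*√2749 = (24 + 20) + I*√2749 = 44 + I*√2749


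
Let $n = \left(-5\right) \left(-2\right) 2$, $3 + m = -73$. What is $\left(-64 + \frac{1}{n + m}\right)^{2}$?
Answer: $\frac{12852225}{3136} \approx 4098.3$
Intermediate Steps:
$m = -76$ ($m = -3 - 73 = -76$)
$n = 20$ ($n = 10 \cdot 2 = 20$)
$\left(-64 + \frac{1}{n + m}\right)^{2} = \left(-64 + \frac{1}{20 - 76}\right)^{2} = \left(-64 + \frac{1}{-56}\right)^{2} = \left(-64 - \frac{1}{56}\right)^{2} = \left(- \frac{3585}{56}\right)^{2} = \frac{12852225}{3136}$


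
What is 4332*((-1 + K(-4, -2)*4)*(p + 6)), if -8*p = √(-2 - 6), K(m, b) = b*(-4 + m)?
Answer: 1637496 - 68229*I*√2 ≈ 1.6375e+6 - 96490.0*I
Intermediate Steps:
p = -I*√2/4 (p = -√(-2 - 6)/8 = -I*√2/4 ≈ -0.35355*I)
4332*((-1 + K(-4, -2)*4)*(p + 6)) = 4332*((-1 - 2*(-4 - 4)*4)*(-I*√2/4 + 6)) = 4332*((-1 - 2*(-8)*4)*(6 - I*√2/4)) = 4332*((-1 + 16*4)*(6 - I*√2/4)) = 4332*((-1 + 64)*(6 - I*√2/4)) = 4332*(63*(6 - I*√2/4)) = 4332*(378 - 63*I*√2/4) = 1637496 - 68229*I*√2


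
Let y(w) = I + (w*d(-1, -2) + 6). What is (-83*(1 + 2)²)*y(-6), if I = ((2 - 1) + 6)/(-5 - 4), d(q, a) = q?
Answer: -8383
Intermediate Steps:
I = -7/9 (I = (1 + 6)/(-9) = 7*(-⅑) = -7/9 ≈ -0.77778)
y(w) = 47/9 - w (y(w) = -7/9 + (w*(-1) + 6) = -7/9 + (-w + 6) = -7/9 + (6 - w) = 47/9 - w)
(-83*(1 + 2)²)*y(-6) = (-83*(1 + 2)²)*(47/9 - 1*(-6)) = (-83*3²)*(47/9 + 6) = -83*9*(101/9) = -747*101/9 = -8383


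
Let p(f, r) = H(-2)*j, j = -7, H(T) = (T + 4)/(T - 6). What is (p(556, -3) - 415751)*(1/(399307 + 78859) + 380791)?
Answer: -302800671133613079/1912664 ≈ -1.5831e+11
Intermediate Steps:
H(T) = (4 + T)/(-6 + T)
p(f, r) = 7/4 (p(f, r) = ((4 - 2)/(-6 - 2))*(-7) = (2/(-8))*(-7) = -⅛*2*(-7) = -¼*(-7) = 7/4)
(p(556, -3) - 415751)*(1/(399307 + 78859) + 380791) = (7/4 - 415751)*(1/(399307 + 78859) + 380791) = -1662997*(1/478166 + 380791)/4 = -1662997/4*182081309307/478166 = -302800671133613079/1912664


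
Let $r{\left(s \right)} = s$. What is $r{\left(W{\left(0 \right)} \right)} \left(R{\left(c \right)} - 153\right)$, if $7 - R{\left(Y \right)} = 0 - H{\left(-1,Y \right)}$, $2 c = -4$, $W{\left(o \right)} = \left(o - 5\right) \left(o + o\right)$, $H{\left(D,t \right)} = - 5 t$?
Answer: $0$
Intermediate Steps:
$W{\left(o \right)} = 2 o \left(-5 + o\right)$ ($W{\left(o \right)} = \left(-5 + o\right) 2 o = 2 o \left(-5 + o\right)$)
$c = -2$ ($c = \frac{1}{2} \left(-4\right) = -2$)
$R{\left(Y \right)} = 7 - 5 Y$ ($R{\left(Y \right)} = 7 - \left(0 - - 5 Y\right) = 7 - \left(0 + 5 Y\right) = 7 - 5 Y$)
$r{\left(W{\left(0 \right)} \right)} \left(R{\left(c \right)} - 153\right) = 2 \cdot 0 \left(-5 + 0\right) \left(\left(7 - -10\right) - 153\right) = 2 \cdot 0 \left(-5\right) \left(\left(7 + 10\right) - 153\right) = 0 \left(17 - 153\right) = 0 \left(-136\right) = 0$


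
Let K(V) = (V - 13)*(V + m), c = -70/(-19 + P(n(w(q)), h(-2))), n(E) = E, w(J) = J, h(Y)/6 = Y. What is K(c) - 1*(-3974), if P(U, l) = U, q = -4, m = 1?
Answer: 2080949/529 ≈ 3933.7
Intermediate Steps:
h(Y) = 6*Y
c = 70/23 (c = -70/(-19 - 4) = -70/(-23) = -70*(-1/23) = 70/23 ≈ 3.0435)
K(V) = (1 + V)*(-13 + V) (K(V) = (V - 13)*(V + 1) = (-13 + V)*(1 + V) = (1 + V)*(-13 + V))
K(c) - 1*(-3974) = (-13 + (70/23)² - 12*70/23) - 1*(-3974) = (-13 + 4900/529 - 840/23) + 3974 = -21297/529 + 3974 = 2080949/529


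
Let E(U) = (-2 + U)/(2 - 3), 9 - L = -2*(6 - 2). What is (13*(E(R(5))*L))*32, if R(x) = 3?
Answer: -7072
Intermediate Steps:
L = 17 (L = 9 - (-2)*(6 - 2) = 9 - (-2)*4 = 9 - 1*(-8) = 9 + 8 = 17)
E(U) = 2 - U (E(U) = (-2 + U)/(-1) = (-2 + U)*(-1) = 2 - U)
(13*(E(R(5))*L))*32 = (13*((2 - 1*3)*17))*32 = (13*((2 - 3)*17))*32 = (13*(-1*17))*32 = (13*(-17))*32 = -221*32 = -7072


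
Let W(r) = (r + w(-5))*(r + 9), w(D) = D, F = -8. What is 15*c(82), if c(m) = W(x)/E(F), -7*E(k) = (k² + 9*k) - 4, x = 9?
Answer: 630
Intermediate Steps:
E(k) = 4/7 - 9*k/7 - k²/7 (E(k) = -((k² + 9*k) - 4)/7 = -(-4 + k² + 9*k)/7 = 4/7 - 9*k/7 - k²/7)
W(r) = (-5 + r)*(9 + r) (W(r) = (r - 5)*(r + 9) = (-5 + r)*(9 + r))
c(m) = 42 (c(m) = (-45 + 9² + 4*9)/(4/7 - 9/7*(-8) - ⅐*(-8)²) = (-45 + 81 + 36)/(4/7 + 72/7 - ⅐*64) = 72/(4/7 + 72/7 - 64/7) = 72/(12/7) = 72*(7/12) = 42)
15*c(82) = 15*42 = 630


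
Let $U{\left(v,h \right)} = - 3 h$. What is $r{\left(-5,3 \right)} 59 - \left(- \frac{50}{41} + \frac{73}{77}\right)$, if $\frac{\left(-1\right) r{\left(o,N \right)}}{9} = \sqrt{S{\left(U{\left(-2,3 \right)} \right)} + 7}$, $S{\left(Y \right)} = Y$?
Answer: $\frac{857}{3157} - 531 i \sqrt{2} \approx 0.27146 - 750.95 i$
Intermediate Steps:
$r{\left(o,N \right)} = - 9 i \sqrt{2}$ ($r{\left(o,N \right)} = - 9 \sqrt{\left(-3\right) 3 + 7} = - 9 \sqrt{-9 + 7} = - 9 \sqrt{-2} = - 9 i \sqrt{2}$)
$r{\left(-5,3 \right)} 59 - \left(- \frac{50}{41} + \frac{73}{77}\right) = - 9 i \sqrt{2} \cdot 59 - \left(- \frac{50}{41} + \frac{73}{77}\right) = - 531 i \sqrt{2} - - \frac{857}{3157} = - 531 i \sqrt{2} + \left(\frac{50}{41} - \frac{73}{77}\right) = - 531 i \sqrt{2} + \frac{857}{3157} = \frac{857}{3157} - 531 i \sqrt{2}$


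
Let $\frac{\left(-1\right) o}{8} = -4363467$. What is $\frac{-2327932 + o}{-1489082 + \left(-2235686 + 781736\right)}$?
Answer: $- \frac{8144951}{735758} \approx -11.07$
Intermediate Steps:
$o = 34907736$ ($o = \left(-8\right) \left(-4363467\right) = 34907736$)
$\frac{-2327932 + o}{-1489082 + \left(-2235686 + 781736\right)} = \frac{-2327932 + 34907736}{-1489082 + \left(-2235686 + 781736\right)} = \frac{32579804}{-1489082 - 1453950} = \frac{32579804}{-2943032} = 32579804 \left(- \frac{1}{2943032}\right) = - \frac{8144951}{735758}$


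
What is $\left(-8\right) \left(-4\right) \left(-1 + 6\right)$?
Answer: $160$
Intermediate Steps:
$\left(-8\right) \left(-4\right) \left(-1 + 6\right) = 32 \cdot 5 = 160$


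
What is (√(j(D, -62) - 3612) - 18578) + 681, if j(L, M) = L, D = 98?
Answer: -17897 + I*√3514 ≈ -17897.0 + 59.279*I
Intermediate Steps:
(√(j(D, -62) - 3612) - 18578) + 681 = (√(98 - 3612) - 18578) + 681 = (√(-3514) - 18578) + 681 = (I*√3514 - 18578) + 681 = (-18578 + I*√3514) + 681 = -17897 + I*√3514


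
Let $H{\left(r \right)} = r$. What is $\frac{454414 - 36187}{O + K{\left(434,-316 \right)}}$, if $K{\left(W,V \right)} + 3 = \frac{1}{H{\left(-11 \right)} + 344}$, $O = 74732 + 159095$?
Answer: $\frac{139269591}{77863393} \approx 1.7886$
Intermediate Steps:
$O = 233827$
$K{\left(W,V \right)} = - \frac{998}{333}$ ($K{\left(W,V \right)} = -3 + \frac{1}{-11 + 344} = -3 + \frac{1}{333} = - \frac{998}{333}$)
$\frac{454414 - 36187}{O + K{\left(434,-316 \right)}} = \frac{454414 - 36187}{233827 - \frac{998}{333}} = \frac{418227}{\frac{77863393}{333}} = 418227 \cdot \frac{333}{77863393} = \frac{139269591}{77863393}$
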